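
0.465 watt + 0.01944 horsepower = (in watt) 14.96. Check: 0.465 watt = 0.465 W. 1 horsepower = 745.69987 W, so 0.01944 horsepower = 0.01944 * 745.69987 = 14.496406 W. Sum: 0.465 + 14.496406 = 14.961406 W. 14.961406 W = 14.961406 watt ≈ 14.96 watt (4 s.f.).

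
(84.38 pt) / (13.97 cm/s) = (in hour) 5.919e-05. Check: 1 pt = 0.00035277778 m, so 84.38 pt = 84.38 * 0.00035277778 = 0.029767389 m. 1 cm/s = 0.01 m/s, so 13.97 cm/s = 13.97 * 0.01 = 0.1397 m/s. Combine: 0.029767389 m / 0.1397 m/s = 0.21308081 s. 1 hour = 3600 s, so 0.21308081 s = 0.21308081 / 3600 = 5.9189113e-05 hour ≈ 5.919e-05 hour (4 s.f.).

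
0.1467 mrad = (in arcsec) 30.26. Check: 1 mrad = 0.001 rad, so 0.1467 mrad = 0.1467 * 0.001 = 0.0001467 rad. 1 arcsec = 4.8481368e-06 rad, so 0.0001467 rad = 0.0001467 / 4.8481368e-06 = 30.259047 arcsec ≈ 30.26 arcsec (4 s.f.).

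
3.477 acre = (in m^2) 1.407e+04. Check: 1 acre = 4046.8564 m^2, so 3.477 acre = 3.477 * 4046.8564 = 14070.92 m^2. Result: 14070.92 m^2 ≈ 1.407e+04 m^2 (4 s.f.).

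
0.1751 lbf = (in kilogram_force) 1 lbf = 4.4482216 N, so 0.1751 lbf = 0.1751 * 4.4482216 = 0.7788836 N. 1 kilogram_force = 9.80665 N, so 0.7788836 N = 0.7788836 / 9.80665 = 0.079424024 kilogram_force ≈ 0.07942 kilogram_force (4 s.f.). Final answer: 0.07942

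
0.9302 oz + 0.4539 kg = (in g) 1 oz = 0.028349523 kg, so 0.9302 oz = 0.9302 * 0.028349523 = 0.026370726 kg. 0.4539 kg is already in kg. Sum: 0.026370726 + 0.4539 = 0.48027073 kg. 1 g = 0.001 kg, so 0.48027073 kg = 0.48027073 / 0.001 = 480.27073 g ≈ 480.3 g (4 s.f.). Final answer: 480.3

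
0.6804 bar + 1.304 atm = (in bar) 2.002. Check: 1 bar = 100000 Pa, so 0.6804 bar = 0.6804 * 100000 = 68040 Pa. 1 atm = 101325 Pa, so 1.304 atm = 1.304 * 101325 = 132127.8 Pa. Sum: 68040 + 132127.8 = 200167.8 Pa. 1 bar = 100000 Pa, so 200167.8 Pa = 200167.8 / 100000 = 2.001678 bar ≈ 2.002 bar (4 s.f.).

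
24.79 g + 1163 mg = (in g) 1 g = 0.001 kg, so 24.79 g = 24.79 * 0.001 = 0.02479 kg. 1 mg = 1e-06 kg, so 1163 mg = 1163 * 1e-06 = 0.001163 kg. Sum: 0.02479 + 0.001163 = 0.025953 kg. 1 g = 0.001 kg, so 0.025953 kg = 0.025953 / 0.001 = 25.953 g ≈ 25.95 g (4 s.f.). Final answer: 25.95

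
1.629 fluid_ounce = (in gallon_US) 1 fluid_ounce = 2.957353e-05 m^3, so 1.629 fluid_ounce = 1.629 * 2.957353e-05 = 4.817528e-05 m^3. 1 gallon_US = 0.0037854118 m^3, so 4.817528e-05 m^3 = 4.817528e-05 / 0.0037854118 = 0.012726563 gallon_US ≈ 0.01273 gallon_US (4 s.f.). Final answer: 0.01273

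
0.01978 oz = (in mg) 1 oz = 0.028349523 kg, so 0.01978 oz = 0.01978 * 0.028349523 = 0.00056075357 kg. 1 mg = 1e-06 kg, so 0.00056075357 kg = 0.00056075357 / 1e-06 = 560.75357 mg ≈ 560.8 mg (4 s.f.). Final answer: 560.8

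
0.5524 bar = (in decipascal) 1 bar = 100000 Pa, so 0.5524 bar = 0.5524 * 100000 = 55240 Pa. 1 decipascal = 0.1 Pa, so 55240 Pa = 55240 / 0.1 = 552400 decipascal ≈ 5.524e+05 decipascal (4 s.f.). Final answer: 5.524e+05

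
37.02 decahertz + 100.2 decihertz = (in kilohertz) 1 decahertz = 10 Hz, so 37.02 decahertz = 37.02 * 10 = 370.2 Hz. 1 decihertz = 0.1 Hz, so 100.2 decihertz = 100.2 * 0.1 = 10.02 Hz. Sum: 370.2 + 10.02 = 380.22 Hz. 1 kilohertz = 1000 Hz, so 380.22 Hz = 380.22 / 1000 = 0.38022 kilohertz ≈ 0.3802 kilohertz (4 s.f.). Final answer: 0.3802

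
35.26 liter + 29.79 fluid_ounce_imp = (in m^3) 1 liter = 0.001 m^3, so 35.26 liter = 35.26 * 0.001 = 0.03526 m^3. 1 fluid_ounce_imp = 2.8413063e-05 m^3, so 29.79 fluid_ounce_imp = 29.79 * 2.8413063e-05 = 0.00084642513 m^3. Sum: 0.03526 + 0.00084642513 = 0.036106425 m^3. Result: 0.036106425 m^3 ≈ 0.03611 m^3 (4 s.f.). Final answer: 0.03611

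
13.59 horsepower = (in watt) 1.013e+04. Check: 1 horsepower = 745.69987 W, so 13.59 horsepower = 13.59 * 745.69987 = 10134.061 W. 10134.061 W = 10134.061 watt ≈ 1.013e+04 watt (4 s.f.).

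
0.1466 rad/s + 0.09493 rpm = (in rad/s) 0.1466 rad/s is already in rad/s. 1 rpm = 0.10471976 rad/s, so 0.09493 rpm = 0.09493 * 0.10471976 = 0.0099410464 rad/s. Sum: 0.1466 + 0.0099410464 = 0.15654105 rad/s. Result: 0.15654105 rad/s ≈ 0.1565 rad/s (4 s.f.). Final answer: 0.1565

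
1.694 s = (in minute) 1 minute = 60 s, so 1.694 s = 1.694 / 60 = 0.028233333 minute ≈ 0.02823 minute (4 s.f.). Final answer: 0.02823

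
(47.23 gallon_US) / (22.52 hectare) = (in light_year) 1 gallon_US = 0.0037854118 m^3, so 47.23 gallon_US = 47.23 * 0.0037854118 = 0.178785 m^3. 1 hectare = 10000 m^2, so 22.52 hectare = 22.52 * 10000 = 225200 m^2. Combine: 0.178785 m^3 / 225200 m^2 = 7.9389431e-07 m. 1 light_year = 9.4607305e+15 m, so 7.9389431e-07 m = 7.9389431e-07 / 9.4607305e+15 = 8.3914695e-23 light_year ≈ 8.391e-23 light_year (4 s.f.). Final answer: 8.391e-23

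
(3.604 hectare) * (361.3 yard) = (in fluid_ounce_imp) 1 hectare = 10000 m^2, so 3.604 hectare = 3.604 * 10000 = 36040 m^2. 1 yard = 0.9144 m, so 361.3 yard = 361.3 * 0.9144 = 330.37272 m. Combine: 36040 m^2 * 330.37272 m = 11906633 m^3. 1 fluid_ounce_imp = 2.8413063e-05 m^3, so 11906633 m^3 = 11906633 / 2.8413063e-05 = 4.1905489e+11 fluid_ounce_imp ≈ 4.191e+11 fluid_ounce_imp (4 s.f.). Final answer: 4.191e+11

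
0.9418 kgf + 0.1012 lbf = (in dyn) 1 kgf = 9.80665 N, so 0.9418 kgf = 0.9418 * 9.80665 = 9.235903 N. 1 lbf = 4.4482216 N, so 0.1012 lbf = 0.1012 * 4.4482216 = 0.45016003 N. Sum: 9.235903 + 0.45016003 = 9.686063 N. 1 dyn = 1e-05 N, so 9.686063 N = 9.686063 / 1e-05 = 968606.3 dyn ≈ 9.686e+05 dyn (4 s.f.). Final answer: 9.686e+05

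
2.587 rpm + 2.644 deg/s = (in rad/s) 0.3171. Check: 1 rpm = 0.10471976 rad/s, so 2.587 rpm = 2.587 * 0.10471976 = 0.27091001 rad/s. 1 deg/s = 0.017453293 rad/s, so 2.644 deg/s = 2.644 * 0.017453293 = 0.046146505 rad/s. Sum: 0.27091001 + 0.046146505 = 0.31705651 rad/s. Result: 0.31705651 rad/s ≈ 0.3171 rad/s (4 s.f.).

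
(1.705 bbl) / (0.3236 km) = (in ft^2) 0.009017. Check: 1 bbl = 0.15898729 m^3, so 1.705 bbl = 1.705 * 0.15898729 = 0.27107334 m^3. 1 km = 1000 m, so 0.3236 km = 0.3236 * 1000 = 323.6 m. Combine: 0.27107334 m^3 / 323.6 m = 0.00083768028 m^2. 1 ft^2 = 0.09290304 m^2, so 0.00083768028 m^2 = 0.00083768028 / 0.09290304 = 0.0090167155 ft^2 ≈ 0.009017 ft^2 (4 s.f.).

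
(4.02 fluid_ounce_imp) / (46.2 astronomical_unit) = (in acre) 1 fluid_ounce_imp = 2.8413063e-05 m^3, so 4.02 fluid_ounce_imp = 4.02 * 2.8413063e-05 = 0.00011422051 m^3. 1 astronomical_unit = 1.4959787e+11 m, so 46.2 astronomical_unit = 46.2 * 1.4959787e+11 = 6.9114216e+12 m. Combine: 0.00011422051 m^3 / 6.9114216e+12 m = 1.6526341e-17 m^2. 1 acre = 4046.8564 m^2, so 1.6526341e-17 m^2 = 1.6526341e-17 / 4046.8564 = 4.0837478e-21 acre ≈ 4.084e-21 acre (4 s.f.). Final answer: 4.084e-21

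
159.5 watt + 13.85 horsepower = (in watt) 159.5 watt = 159.5 W. 1 horsepower = 745.69987 W, so 13.85 horsepower = 13.85 * 745.69987 = 10327.943 W. Sum: 159.5 + 10327.943 = 10487.443 W. 10487.443 W = 10487.443 watt ≈ 1.049e+04 watt (4 s.f.). Final answer: 1.049e+04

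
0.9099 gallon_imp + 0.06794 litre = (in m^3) 1 gallon_imp = 0.00454609 m^3, so 0.9099 gallon_imp = 0.9099 * 0.00454609 = 0.0041364873 m^3. 1 litre = 0.001 m^3, so 0.06794 litre = 0.06794 * 0.001 = 6.794e-05 m^3. Sum: 0.0041364873 + 6.794e-05 = 0.0042044273 m^3. Result: 0.0042044273 m^3 ≈ 0.004204 m^3 (4 s.f.). Final answer: 0.004204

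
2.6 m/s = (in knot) 1 knot = 0.51444444 m/s, so 2.6 m/s = 2.6 / 0.51444444 = 5.0539957 knot ≈ 5.054 knot (4 s.f.). Final answer: 5.054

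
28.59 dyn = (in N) 1 dyn = 1e-05 N, so 28.59 dyn = 28.59 * 1e-05 = 0.0002859 N. Result: 0.0002859 N. Final answer: 0.0002859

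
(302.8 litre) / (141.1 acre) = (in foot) 1 litre = 0.001 m^3, so 302.8 litre = 302.8 * 0.001 = 0.3028 m^3. 1 acre = 4046.8564 m^2, so 141.1 acre = 141.1 * 4046.8564 = 571011.44 m^2. Combine: 0.3028 m^3 / 571011.44 m^2 = 5.302871e-07 m. 1 foot = 0.3048 m, so 5.302871e-07 m = 5.302871e-07 / 0.3048 = 1.7397871e-06 foot ≈ 1.74e-06 foot (4 s.f.). Final answer: 1.74e-06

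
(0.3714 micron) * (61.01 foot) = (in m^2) 6.906e-06. Check: 1 micron = 1e-06 m, so 0.3714 micron = 0.3714 * 1e-06 = 3.714e-07 m. 1 foot = 0.3048 m, so 61.01 foot = 61.01 * 0.3048 = 18.595848 m. Combine: 3.714e-07 m * 18.595848 m = 6.9064979e-06 m^2. Result: 6.9064979e-06 m^2 ≈ 6.906e-06 m^2 (4 s.f.).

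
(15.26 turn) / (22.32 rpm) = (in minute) 0.6837. Check: 1 turn = 6.2831853 rad, so 15.26 turn = 15.26 * 6.2831853 = 95.881408 rad. 1 rpm = 0.10471976 rad/s, so 22.32 rpm = 22.32 * 0.10471976 = 2.3373449 rad/s. Combine: 95.881408 rad / 2.3373449 rad/s = 41.021505 s. 1 minute = 60 s, so 41.021505 s = 41.021505 / 60 = 0.68369176 minute ≈ 0.6837 minute (4 s.f.).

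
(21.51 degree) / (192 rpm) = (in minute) 1 degree = 0.017453293 rad, so 21.51 degree = 21.51 * 0.017453293 = 0.37542032 rad. 1 rpm = 0.10471976 rad/s, so 192 rpm = 192 * 0.10471976 = 20.106193 rad/s. Combine: 0.37542032 rad / 20.106193 rad/s = 0.018671875 s. 1 minute = 60 s, so 0.018671875 s = 0.018671875 / 60 = 0.00031119792 minute ≈ 0.0003112 minute (4 s.f.). Final answer: 0.0003112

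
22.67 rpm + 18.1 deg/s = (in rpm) 1 rpm = 0.10471976 rad/s, so 22.67 rpm = 22.67 * 0.10471976 = 2.3739968 rad/s. 1 deg/s = 0.017453293 rad/s, so 18.1 deg/s = 18.1 * 0.017453293 = 0.31590459 rad/s. Sum: 2.3739968 + 0.31590459 = 2.6899014 rad/s. 1 rpm = 0.10471976 rad/s, so 2.6899014 rad/s = 2.6899014 / 0.10471976 = 25.686667 rpm ≈ 25.69 rpm (4 s.f.). Final answer: 25.69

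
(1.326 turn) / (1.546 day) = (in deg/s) 1 turn = 6.2831853 rad, so 1.326 turn = 1.326 * 6.2831853 = 8.3315037 rad. 1 day = 86400 s, so 1.546 day = 1.546 * 86400 = 133574.4 s. Combine: 8.3315037 rad / 133574.4 s = 6.2373507e-05 rad/s. 1 deg/s = 0.017453293 rad/s, so 6.2373507e-05 rad/s = 6.2373507e-05 / 0.017453293 = 0.0035737387 deg/s ≈ 0.003574 deg/s (4 s.f.). Final answer: 0.003574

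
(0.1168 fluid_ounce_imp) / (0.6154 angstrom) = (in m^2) 1 fluid_ounce_imp = 2.8413063e-05 m^3, so 0.1168 fluid_ounce_imp = 0.1168 * 2.8413063e-05 = 3.3186457e-06 m^3. 1 angstrom = 1e-10 m, so 0.6154 angstrom = 0.6154 * 1e-10 = 6.154e-11 m. Combine: 3.3186457e-06 m^3 / 6.154e-11 m = 53926.644 m^2. Result: 53926.644 m^2 ≈ 5.393e+04 m^2 (4 s.f.). Final answer: 5.393e+04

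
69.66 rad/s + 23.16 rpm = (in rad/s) 72.09. Check: 69.66 rad/s is already in rad/s. 1 rpm = 0.10471976 rad/s, so 23.16 rpm = 23.16 * 0.10471976 = 2.4253095 rad/s. Sum: 69.66 + 2.4253095 = 72.08531 rad/s. Result: 72.08531 rad/s ≈ 72.09 rad/s (4 s.f.).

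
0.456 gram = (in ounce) 1 gram = 0.001 kg, so 0.456 gram = 0.456 * 0.001 = 0.000456 kg. 1 ounce = 0.028349523 kg, so 0.000456 kg = 0.000456 / 0.028349523 = 0.016084927 ounce ≈ 0.01608 ounce (4 s.f.). Final answer: 0.01608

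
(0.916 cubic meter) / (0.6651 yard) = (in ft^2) 0.916 cubic meter = 0.916 m^3. 1 yard = 0.9144 m, so 0.6651 yard = 0.6651 * 0.9144 = 0.60816744 m. Combine: 0.916 m^3 / 0.60816744 m = 1.5061642 m^2. 1 ft^2 = 0.09290304 m^2, so 1.5061642 m^2 = 1.5061642 / 0.09290304 = 16.212216 ft^2 ≈ 16.21 ft^2 (4 s.f.). Final answer: 16.21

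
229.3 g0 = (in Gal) 2.249e+05. Check: 1 g0 = 9.80665 m/s^2, so 229.3 g0 = 229.3 * 9.80665 = 2248.6648 m/s^2. 1 Gal = 0.01 m/s^2, so 2248.6648 m/s^2 = 2248.6648 / 0.01 = 224866.48 Gal ≈ 2.249e+05 Gal (4 s.f.).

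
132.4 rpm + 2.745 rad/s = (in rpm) 1 rpm = 0.10471976 rad/s, so 132.4 rpm = 132.4 * 0.10471976 = 13.864896 rad/s. 2.745 rad/s is already in rad/s. Sum: 13.864896 + 2.745 = 16.609896 rad/s. 1 rpm = 0.10471976 rad/s, so 16.609896 rad/s = 16.609896 / 0.10471976 = 158.61282 rpm ≈ 158.6 rpm (4 s.f.). Final answer: 158.6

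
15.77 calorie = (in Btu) 0.06254. Check: 1 calorie = 4.184 J, so 15.77 calorie = 15.77 * 4.184 = 65.98168 J. 1 Btu = 1055.0559 J, so 65.98168 J = 65.98168 / 1055.0559 = 0.062538566 Btu ≈ 0.06254 Btu (4 s.f.).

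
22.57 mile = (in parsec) 1 mile = 1609.344 m, so 22.57 mile = 22.57 * 1609.344 = 36322.894 m. 1 parsec = 3.0856776e+16 m, so 36322.894 m = 36322.894 / 3.0856776e+16 = 1.1771448e-12 parsec ≈ 1.177e-12 parsec (4 s.f.). Final answer: 1.177e-12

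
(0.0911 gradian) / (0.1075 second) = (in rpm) 1 gradian = 0.015707963 rad, so 0.0911 gradian = 0.0911 * 0.015707963 = 0.0014309955 rad. 0.1075 second = 0.1075 s. Combine: 0.0014309955 rad / 0.1075 s = 0.013311586 rad/s. 1 rpm = 0.10471976 rad/s, so 0.013311586 rad/s = 0.013311586 / 0.10471976 = 0.12711628 rpm ≈ 0.1271 rpm (4 s.f.). Final answer: 0.1271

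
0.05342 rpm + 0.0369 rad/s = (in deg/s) 2.435. Check: 1 rpm = 0.10471976 rad/s, so 0.05342 rpm = 0.05342 * 0.10471976 = 0.0055941293 rad/s. 0.0369 rad/s is already in rad/s. Sum: 0.0055941293 + 0.0369 = 0.042494129 rad/s. 1 deg/s = 0.017453293 rad/s, so 0.042494129 rad/s = 0.042494129 / 0.017453293 = 2.4347343 deg/s ≈ 2.435 deg/s (4 s.f.).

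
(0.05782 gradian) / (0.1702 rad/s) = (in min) 1 gradian = 0.015707963 rad, so 0.05782 gradian = 0.05782 * 0.015707963 = 0.00090823444 rad. 0.1702 rad/s is already in rad/s. Combine: 0.00090823444 rad / 0.1702 rad/s = 0.0053362775 s. 1 min = 60 s, so 0.0053362775 s = 0.0053362775 / 60 = 8.8937959e-05 min ≈ 8.894e-05 min (4 s.f.). Final answer: 8.894e-05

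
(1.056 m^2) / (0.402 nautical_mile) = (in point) 4.021. Check: 1.056 m^2 is already in m^2. 1 nautical_mile = 1852 m, so 0.402 nautical_mile = 0.402 * 1852 = 744.504 m. Combine: 1.056 m^2 / 744.504 m = 0.001418394 m. 1 point = 0.00035277778 m, so 0.001418394 m = 0.001418394 / 0.00035277778 = 4.0206444 point ≈ 4.021 point (4 s.f.).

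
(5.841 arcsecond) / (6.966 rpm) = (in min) 6.47e-07. Check: 1 arcsecond = 4.8481368e-06 rad, so 5.841 arcsecond = 5.841 * 4.8481368e-06 = 2.8317967e-05 rad. 1 rpm = 0.10471976 rad/s, so 6.966 rpm = 6.966 * 0.10471976 = 0.72947781 rad/s. Combine: 2.8317967e-05 rad / 0.72947781 rad/s = 3.8819504e-05 s. 1 min = 60 s, so 3.8819504e-05 s = 3.8819504e-05 / 60 = 6.4699174e-07 min ≈ 6.47e-07 min (4 s.f.).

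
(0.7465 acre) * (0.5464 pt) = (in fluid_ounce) 1 acre = 4046.8564 m^2, so 0.7465 acre = 0.7465 * 4046.8564 = 3020.9783 m^2. 1 pt = 0.00035277778 m, so 0.5464 pt = 0.5464 * 0.00035277778 = 0.00019275778 m. Combine: 3020.9783 m^2 * 0.00019275778 m = 0.58231707 m^3. 1 fluid_ounce = 2.957353e-05 m^3, so 0.58231707 m^3 = 0.58231707 / 2.957353e-05 = 19690.483 fluid_ounce ≈ 1.969e+04 fluid_ounce (4 s.f.). Final answer: 1.969e+04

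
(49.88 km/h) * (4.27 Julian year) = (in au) 0.01248. Check: 1 km/h = 0.27777778 m/s, so 49.88 km/h = 49.88 * 0.27777778 = 13.855556 m/s. 1 Julian year = 31557600 s, so 4.27 Julian year = 4.27 * 31557600 = 1.3475095e+08 s. Combine: 13.855556 m/s * 1.3475095e+08 s = 1.8670493e+09 m. 1 au = 1.4959787e+11 m, so 1.8670493e+09 m = 1.8670493e+09 / 1.4959787e+11 = 0.012480454 au ≈ 0.01248 au (4 s.f.).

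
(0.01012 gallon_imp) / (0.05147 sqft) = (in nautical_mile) 5.195e-06. Check: 1 gallon_imp = 0.00454609 m^3, so 0.01012 gallon_imp = 0.01012 * 0.00454609 = 4.6006431e-05 m^3. 1 sqft = 0.09290304 m^2, so 0.05147 sqft = 0.05147 * 0.09290304 = 0.0047817195 m^2. Combine: 4.6006431e-05 m^3 / 0.0047817195 m^2 = 0.0096213153 m. 1 nautical_mile = 1852 m, so 0.0096213153 m = 0.0096213153 / 1852 = 5.1950947e-06 nautical_mile ≈ 5.195e-06 nautical_mile (4 s.f.).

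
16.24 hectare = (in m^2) 1.624e+05. Check: 1 hectare = 10000 m^2, so 16.24 hectare = 16.24 * 10000 = 162400 m^2. Result: 162400 m^2 ≈ 1.624e+05 m^2 (4 s.f.).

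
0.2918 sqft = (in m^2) 0.02711. Check: 1 sqft = 0.09290304 m^2, so 0.2918 sqft = 0.2918 * 0.09290304 = 0.027109107 m^2. Result: 0.027109107 m^2 ≈ 0.02711 m^2 (4 s.f.).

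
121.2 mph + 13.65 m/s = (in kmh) 244.2. Check: 1 mph = 0.44704 m/s, so 121.2 mph = 121.2 * 0.44704 = 54.181248 m/s. 13.65 m/s is already in m/s. Sum: 54.181248 + 13.65 = 67.831248 m/s. 1 kmh = 0.27777778 m/s, so 67.831248 m/s = 67.831248 / 0.27777778 = 244.19249 kmh ≈ 244.2 kmh (4 s.f.).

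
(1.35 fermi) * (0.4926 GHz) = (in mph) 1.488e-06. Check: 1 fermi = 1e-15 m, so 1.35 fermi = 1.35 * 1e-15 = 1.35e-15 m. 1 GHz = 1e+09 Hz, so 0.4926 GHz = 0.4926 * 1e+09 = 4.926e+08 Hz. Combine: 1.35e-15 m * 4.926e+08 Hz = 6.6501e-07 m/s. 1 mph = 0.44704 m/s, so 6.6501e-07 m/s = 6.6501e-07 / 0.44704 = 1.487585e-06 mph ≈ 1.488e-06 mph (4 s.f.).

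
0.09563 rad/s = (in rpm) 0.9132. Check: 1 rpm = 0.10471976 rad/s, so 0.09563 rad/s = 0.09563 / 0.10471976 = 0.91319923 rpm ≈ 0.9132 rpm (4 s.f.).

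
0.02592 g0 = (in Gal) 1 g0 = 9.80665 m/s^2, so 0.02592 g0 = 0.02592 * 9.80665 = 0.25418837 m/s^2. 1 Gal = 0.01 m/s^2, so 0.25418837 m/s^2 = 0.25418837 / 0.01 = 25.418837 Gal ≈ 25.42 Gal (4 s.f.). Final answer: 25.42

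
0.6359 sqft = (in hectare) 5.908e-06. Check: 1 sqft = 0.09290304 m^2, so 0.6359 sqft = 0.6359 * 0.09290304 = 0.059077043 m^2. 1 hectare = 10000 m^2, so 0.059077043 m^2 = 0.059077043 / 10000 = 5.9077043e-06 hectare ≈ 5.908e-06 hectare (4 s.f.).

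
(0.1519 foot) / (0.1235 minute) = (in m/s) 1 foot = 0.3048 m, so 0.1519 foot = 0.1519 * 0.3048 = 0.04629912 m. 1 minute = 60 s, so 0.1235 minute = 0.1235 * 60 = 7.41 s. Combine: 0.04629912 m / 7.41 s = 0.0062481943 m/s. Result: 0.0062481943 m/s ≈ 0.006248 m/s (4 s.f.). Final answer: 0.006248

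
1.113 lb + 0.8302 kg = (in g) 1 lb = 0.45359237 kg, so 1.113 lb = 1.113 * 0.45359237 = 0.50484831 kg. 0.8302 kg is already in kg. Sum: 0.50484831 + 0.8302 = 1.3350483 kg. 1 g = 0.001 kg, so 1.3350483 kg = 1.3350483 / 0.001 = 1335.0483 g ≈ 1335 g (4 s.f.). Final answer: 1335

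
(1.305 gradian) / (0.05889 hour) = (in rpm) 0.0009233. Check: 1 gradian = 0.015707963 rad, so 1.305 gradian = 1.305 * 0.015707963 = 0.020498892 rad. 1 hour = 3600 s, so 0.05889 hour = 0.05889 * 3600 = 212.004 s. Combine: 0.020498892 rad / 212.004 s = 9.6691063e-05 rad/s. 1 rpm = 0.10471976 rad/s, so 9.6691063e-05 rad/s = 9.6691063e-05 / 0.10471976 = 0.00092333164 rpm ≈ 0.0009233 rpm (4 s.f.).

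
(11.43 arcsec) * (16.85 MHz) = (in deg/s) 1 arcsec = 4.8481368e-06 rad, so 11.43 arcsec = 11.43 * 4.8481368e-06 = 5.5414204e-05 rad. 1 MHz = 1000000 Hz, so 16.85 MHz = 16.85 * 1000000 = 16850000 Hz. Combine: 5.5414204e-05 rad * 16850000 Hz = 933.72933 rad/s. 1 deg/s = 0.017453293 rad/s, so 933.72933 rad/s = 933.72933 / 0.017453293 = 53498.75 deg/s ≈ 5.35e+04 deg/s (4 s.f.). Final answer: 5.35e+04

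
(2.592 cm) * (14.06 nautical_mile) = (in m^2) 674.9. Check: 1 cm = 0.01 m, so 2.592 cm = 2.592 * 0.01 = 0.02592 m. 1 nautical_mile = 1852 m, so 14.06 nautical_mile = 14.06 * 1852 = 26039.12 m. Combine: 0.02592 m * 26039.12 m = 674.93399 m^2. Result: 674.93399 m^2 ≈ 674.9 m^2 (4 s.f.).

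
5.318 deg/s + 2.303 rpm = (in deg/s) 1 deg/s = 0.017453293 rad/s, so 5.318 deg/s = 5.318 * 0.017453293 = 0.09281661 rad/s. 1 rpm = 0.10471976 rad/s, so 2.303 rpm = 2.303 * 0.10471976 = 0.2411696 rad/s. Sum: 0.09281661 + 0.2411696 = 0.33398621 rad/s. 1 deg/s = 0.017453293 rad/s, so 0.33398621 rad/s = 0.33398621 / 0.017453293 = 19.136 deg/s ≈ 19.14 deg/s (4 s.f.). Final answer: 19.14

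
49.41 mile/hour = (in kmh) 1 mile/hour = 0.44704 m/s, so 49.41 mile/hour = 49.41 * 0.44704 = 22.088246 m/s. 1 kmh = 0.27777778 m/s, so 22.088246 m/s = 22.088246 / 0.27777778 = 79.517687 kmh ≈ 79.52 kmh (4 s.f.). Final answer: 79.52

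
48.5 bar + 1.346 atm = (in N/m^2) 4.986e+06. Check: 1 bar = 100000 Pa, so 48.5 bar = 48.5 * 100000 = 4850000 Pa. 1 atm = 101325 Pa, so 1.346 atm = 1.346 * 101325 = 136383.45 Pa. Sum: 4850000 + 136383.45 = 4986383.5 Pa. 4986383.5 Pa = 4986383.5 N/m^2 ≈ 4.986e+06 N/m^2 (4 s.f.).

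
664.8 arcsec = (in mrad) 1 arcsec = 4.8481368e-06 rad, so 664.8 arcsec = 664.8 * 4.8481368e-06 = 0.0032230414 rad. 1 mrad = 0.001 rad, so 0.0032230414 rad = 0.0032230414 / 0.001 = 3.2230414 mrad ≈ 3.223 mrad (4 s.f.). Final answer: 3.223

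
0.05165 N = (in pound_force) 0.01161. Check: 1 pound_force = 4.4482216 N, so 0.05165 N = 0.05165 / 4.4482216 = 0.011611382 pound_force ≈ 0.01161 pound_force (4 s.f.).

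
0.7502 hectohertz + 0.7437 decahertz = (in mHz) 1 hectohertz = 100 Hz, so 0.7502 hectohertz = 0.7502 * 100 = 75.02 Hz. 1 decahertz = 10 Hz, so 0.7437 decahertz = 0.7437 * 10 = 7.437 Hz. Sum: 75.02 + 7.437 = 82.457 Hz. 1 mHz = 0.001 Hz, so 82.457 Hz = 82.457 / 0.001 = 82457 mHz ≈ 8.246e+04 mHz (4 s.f.). Final answer: 8.246e+04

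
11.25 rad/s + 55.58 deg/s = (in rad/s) 11.25 rad/s is already in rad/s. 1 deg/s = 0.017453293 rad/s, so 55.58 deg/s = 55.58 * 0.017453293 = 0.970054 rad/s. Sum: 11.25 + 0.970054 = 12.220054 rad/s. Result: 12.220054 rad/s ≈ 12.22 rad/s (4 s.f.). Final answer: 12.22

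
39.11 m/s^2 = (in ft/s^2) 1 ft/s^2 = 0.3048 m/s^2, so 39.11 m/s^2 = 39.11 / 0.3048 = 128.31365 ft/s^2 ≈ 128.3 ft/s^2 (4 s.f.). Final answer: 128.3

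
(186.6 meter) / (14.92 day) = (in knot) 0.0002814. Check: 186.6 meter = 186.6 m. 1 day = 86400 s, so 14.92 day = 14.92 * 86400 = 1289088 s. Combine: 186.6 m / 1289088 s = 0.0001447535 m/s. 1 knot = 0.51444444 m/s, so 0.0001447535 m/s = 0.0001447535 / 0.51444444 = 0.00028137829 knot ≈ 0.0002814 knot (4 s.f.).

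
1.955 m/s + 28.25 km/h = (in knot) 1.955 m/s is already in m/s. 1 km/h = 0.27777778 m/s, so 28.25 km/h = 28.25 * 0.27777778 = 7.8472222 m/s. Sum: 1.955 + 7.8472222 = 9.8022222 m/s. 1 knot = 0.51444444 m/s, so 9.8022222 m/s = 9.8022222 / 0.51444444 = 19.053996 knot ≈ 19.05 knot (4 s.f.). Final answer: 19.05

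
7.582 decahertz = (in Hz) 1 decahertz = 10 Hz, so 7.582 decahertz = 7.582 * 10 = 75.82 Hz. Result: 75.82 Hz. Final answer: 75.82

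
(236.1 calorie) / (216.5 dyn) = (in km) 1 calorie = 4.184 J, so 236.1 calorie = 236.1 * 4.184 = 987.8424 J. 1 dyn = 1e-05 N, so 216.5 dyn = 216.5 * 1e-05 = 0.002165 N. Combine: 987.8424 J / 0.002165 N = 456278.24 m. 1 km = 1000 m, so 456278.24 m = 456278.24 / 1000 = 456.27824 km ≈ 456.3 km (4 s.f.). Final answer: 456.3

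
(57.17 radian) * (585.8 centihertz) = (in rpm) 57.17 radian = 57.17 rad. 1 centihertz = 0.01 Hz, so 585.8 centihertz = 585.8 * 0.01 = 5.858 Hz. Combine: 57.17 rad * 5.858 Hz = 334.90186 rad/s. 1 rpm = 0.10471976 rad/s, so 334.90186 rad/s = 334.90186 / 0.10471976 = 3198.0772 rpm ≈ 3198 rpm (4 s.f.). Final answer: 3198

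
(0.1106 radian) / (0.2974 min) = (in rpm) 0.1106 radian = 0.1106 rad. 1 min = 60 s, so 0.2974 min = 0.2974 * 60 = 17.844 s. Combine: 0.1106 rad / 17.844 s = 0.0061981618 rad/s. 1 rpm = 0.10471976 rad/s, so 0.0061981618 rad/s = 0.0061981618 / 0.10471976 = 0.059188086 rpm ≈ 0.05919 rpm (4 s.f.). Final answer: 0.05919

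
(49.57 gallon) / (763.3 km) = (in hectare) 1 gallon = 0.0037854118 m^3, so 49.57 gallon = 49.57 * 0.0037854118 = 0.18764286 m^3. 1 km = 1000 m, so 763.3 km = 763.3 * 1000 = 763300 m. Combine: 0.18764286 m^3 / 763300 m = 2.4583108e-07 m^2. 1 hectare = 10000 m^2, so 2.4583108e-07 m^2 = 2.4583108e-07 / 10000 = 2.4583108e-11 hectare ≈ 2.458e-11 hectare (4 s.f.). Final answer: 2.458e-11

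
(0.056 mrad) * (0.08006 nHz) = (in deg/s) 2.569e-13. Check: 1 mrad = 0.001 rad, so 0.056 mrad = 0.056 * 0.001 = 5.6e-05 rad. 1 nHz = 1e-09 Hz, so 0.08006 nHz = 0.08006 * 1e-09 = 8.006e-11 Hz. Combine: 5.6e-05 rad * 8.006e-11 Hz = 4.48336e-15 rad/s. 1 deg/s = 0.017453293 rad/s, so 4.48336e-15 rad/s = 4.48336e-15 / 0.017453293 = 2.5687761e-13 deg/s ≈ 2.569e-13 deg/s (4 s.f.).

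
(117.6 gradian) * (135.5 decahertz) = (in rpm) 1 gradian = 0.015707963 rad, so 117.6 gradian = 117.6 * 0.015707963 = 1.8472565 rad. 1 decahertz = 10 Hz, so 135.5 decahertz = 135.5 * 10 = 1355 Hz. Combine: 1.8472565 rad * 1355 Hz = 2503.0325 rad/s. 1 rpm = 0.10471976 rad/s, so 2503.0325 rad/s = 2503.0325 / 0.10471976 = 23902.2 rpm ≈ 2.39e+04 rpm (4 s.f.). Final answer: 2.39e+04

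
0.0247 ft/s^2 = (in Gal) 0.7529. Check: 1 ft/s^2 = 0.3048 m/s^2, so 0.0247 ft/s^2 = 0.0247 * 0.3048 = 0.00752856 m/s^2. 1 Gal = 0.01 m/s^2, so 0.00752856 m/s^2 = 0.00752856 / 0.01 = 0.752856 Gal ≈ 0.7529 Gal (4 s.f.).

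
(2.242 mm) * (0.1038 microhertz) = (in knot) 4.524e-10. Check: 1 mm = 0.001 m, so 2.242 mm = 2.242 * 0.001 = 0.002242 m. 1 microhertz = 1e-06 Hz, so 0.1038 microhertz = 0.1038 * 1e-06 = 1.038e-07 Hz. Combine: 0.002242 m * 1.038e-07 Hz = 2.327196e-10 m/s. 1 knot = 0.51444444 m/s, so 2.327196e-10 m/s = 2.327196e-10 / 0.51444444 = 4.5237071e-10 knot ≈ 4.524e-10 knot (4 s.f.).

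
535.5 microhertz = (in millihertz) 0.5355. Check: 1 microhertz = 1e-06 Hz, so 535.5 microhertz = 535.5 * 1e-06 = 0.0005355 Hz. 1 millihertz = 0.001 Hz, so 0.0005355 Hz = 0.0005355 / 0.001 = 0.5355 millihertz.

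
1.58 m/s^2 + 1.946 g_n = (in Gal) 1.58 m/s^2 is already in m/s^2. 1 g_n = 9.80665 m/s^2, so 1.946 g_n = 1.946 * 9.80665 = 19.083741 m/s^2. Sum: 1.58 + 19.083741 = 20.663741 m/s^2. 1 Gal = 0.01 m/s^2, so 20.663741 m/s^2 = 20.663741 / 0.01 = 2066.3741 Gal ≈ 2066 Gal (4 s.f.). Final answer: 2066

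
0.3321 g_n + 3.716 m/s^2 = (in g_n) 0.711. Check: 1 g_n = 9.80665 m/s^2, so 0.3321 g_n = 0.3321 * 9.80665 = 3.2567885 m/s^2. 3.716 m/s^2 is already in m/s^2. Sum: 3.2567885 + 3.716 = 6.9727885 m/s^2. 1 g_n = 9.80665 m/s^2, so 6.9727885 m/s^2 = 6.9727885 / 9.80665 = 0.71102654 g_n ≈ 0.711 g_n (4 s.f.).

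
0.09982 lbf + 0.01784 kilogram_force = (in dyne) 6.19e+04. Check: 1 lbf = 4.4482216 N, so 0.09982 lbf = 0.09982 * 4.4482216 = 0.44402148 N. 1 kilogram_force = 9.80665 N, so 0.01784 kilogram_force = 0.01784 * 9.80665 = 0.17495064 N. Sum: 0.44402148 + 0.17495064 = 0.61897212 N. 1 dyne = 1e-05 N, so 0.61897212 N = 0.61897212 / 1e-05 = 61897.212 dyne ≈ 6.19e+04 dyne (4 s.f.).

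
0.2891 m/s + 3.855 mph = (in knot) 0.2891 m/s is already in m/s. 1 mph = 0.44704 m/s, so 3.855 mph = 3.855 * 0.44704 = 1.7233392 m/s. Sum: 0.2891 + 1.7233392 = 2.0124392 m/s. 1 knot = 0.51444444 m/s, so 2.0124392 m/s = 2.0124392 / 0.51444444 = 3.9118689 knot ≈ 3.912 knot (4 s.f.). Final answer: 3.912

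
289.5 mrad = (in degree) 1 mrad = 0.001 rad, so 289.5 mrad = 289.5 * 0.001 = 0.2895 rad. 1 degree = 0.017453293 rad, so 0.2895 rad = 0.2895 / 0.017453293 = 16.587128 degree ≈ 16.59 degree (4 s.f.). Final answer: 16.59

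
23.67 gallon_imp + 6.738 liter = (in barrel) 1 gallon_imp = 0.00454609 m^3, so 23.67 gallon_imp = 23.67 * 0.00454609 = 0.10760595 m^3. 1 liter = 0.001 m^3, so 6.738 liter = 6.738 * 0.001 = 0.006738 m^3. Sum: 0.10760595 + 0.006738 = 0.11434395 m^3. 1 barrel = 0.15898729 m^3, so 0.11434395 m^3 = 0.11434395 / 0.15898729 = 0.71920181 barrel ≈ 0.7192 barrel (4 s.f.). Final answer: 0.7192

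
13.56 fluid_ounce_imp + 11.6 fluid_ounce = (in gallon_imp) 1 fluid_ounce_imp = 2.8413063e-05 m^3, so 13.56 fluid_ounce_imp = 13.56 * 2.8413063e-05 = 0.00038528113 m^3. 1 fluid_ounce = 2.957353e-05 m^3, so 11.6 fluid_ounce = 11.6 * 2.957353e-05 = 0.00034305294 m^3. Sum: 0.00038528113 + 0.00034305294 = 0.00072833407 m^3. 1 gallon_imp = 0.00454609 m^3, so 0.00072833407 m^3 = 0.00072833407 / 0.00454609 = 0.1602111 gallon_imp ≈ 0.1602 gallon_imp (4 s.f.). Final answer: 0.1602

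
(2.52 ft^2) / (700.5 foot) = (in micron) 1 ft^2 = 0.09290304 m^2, so 2.52 ft^2 = 2.52 * 0.09290304 = 0.23411566 m^2. 1 foot = 0.3048 m, so 700.5 foot = 700.5 * 0.3048 = 213.5124 m. Combine: 0.23411566 m^2 / 213.5124 m = 0.0010964968 m. 1 micron = 1e-06 m, so 0.0010964968 m = 0.0010964968 / 1e-06 = 1096.4968 micron ≈ 1096 micron (4 s.f.). Final answer: 1096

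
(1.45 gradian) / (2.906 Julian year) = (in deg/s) 1.423e-08. Check: 1 gradian = 0.015707963 rad, so 1.45 gradian = 1.45 * 0.015707963 = 0.022776547 rad. 1 Julian year = 31557600 s, so 2.906 Julian year = 2.906 * 31557600 = 91706386 s. Combine: 0.022776547 rad / 91706386 s = 2.483638e-10 rad/s. 1 deg/s = 0.017453293 rad/s, so 2.483638e-10 rad/s = 2.483638e-10 / 0.017453293 = 1.4230198e-08 deg/s ≈ 1.423e-08 deg/s (4 s.f.).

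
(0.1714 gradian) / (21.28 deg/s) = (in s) 0.007249. Check: 1 gradian = 0.015707963 rad, so 0.1714 gradian = 0.1714 * 0.015707963 = 0.0026923449 rad. 1 deg/s = 0.017453293 rad/s, so 21.28 deg/s = 21.28 * 0.017453293 = 0.37140606 rad/s. Combine: 0.0026923449 rad / 0.37140606 rad/s = 0.0072490602 s. Result: 0.0072490602 s ≈ 0.007249 s (4 s.f.).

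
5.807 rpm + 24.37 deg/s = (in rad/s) 1.033. Check: 1 rpm = 0.10471976 rad/s, so 5.807 rpm = 5.807 * 0.10471976 = 0.60810762 rad/s. 1 deg/s = 0.017453293 rad/s, so 24.37 deg/s = 24.37 * 0.017453293 = 0.42533674 rad/s. Sum: 0.60810762 + 0.42533674 = 1.0334444 rad/s. Result: 1.0334444 rad/s ≈ 1.033 rad/s (4 s.f.).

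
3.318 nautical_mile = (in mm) 1 nautical_mile = 1852 m, so 3.318 nautical_mile = 3.318 * 1852 = 6144.936 m. 1 mm = 0.001 m, so 6144.936 m = 6144.936 / 0.001 = 6144936 mm ≈ 6.145e+06 mm (4 s.f.). Final answer: 6.145e+06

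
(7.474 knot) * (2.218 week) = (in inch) 2.031e+08. Check: 1 knot = 0.51444444 m/s, so 7.474 knot = 7.474 * 0.51444444 = 3.8449578 m/s. 1 week = 604800 s, so 2.218 week = 2.218 * 604800 = 1341446.4 s. Combine: 3.8449578 m/s * 1341446.4 s = 5157804.8 m. 1 inch = 0.0254 m, so 5157804.8 m = 5157804.8 / 0.0254 = 2.0306318e+08 inch ≈ 2.031e+08 inch (4 s.f.).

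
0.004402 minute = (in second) 1 minute = 60 s, so 0.004402 minute = 0.004402 * 60 = 0.26412 s. 0.26412 s = 0.26412 second ≈ 0.2641 second (4 s.f.). Final answer: 0.2641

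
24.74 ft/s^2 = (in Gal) 754.1. Check: 1 ft/s^2 = 0.3048 m/s^2, so 24.74 ft/s^2 = 24.74 * 0.3048 = 7.540752 m/s^2. 1 Gal = 0.01 m/s^2, so 7.540752 m/s^2 = 7.540752 / 0.01 = 754.0752 Gal ≈ 754.1 Gal (4 s.f.).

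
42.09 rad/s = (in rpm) 401.9. Check: 1 rpm = 0.10471976 rad/s, so 42.09 rad/s = 42.09 / 0.10471976 = 401.92989 rpm ≈ 401.9 rpm (4 s.f.).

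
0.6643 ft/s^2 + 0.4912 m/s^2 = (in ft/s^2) 2.276. Check: 1 ft/s^2 = 0.3048 m/s^2, so 0.6643 ft/s^2 = 0.6643 * 0.3048 = 0.20247864 m/s^2. 0.4912 m/s^2 is already in m/s^2. Sum: 0.20247864 + 0.4912 = 0.69367864 m/s^2. 1 ft/s^2 = 0.3048 m/s^2, so 0.69367864 m/s^2 = 0.69367864 / 0.3048 = 2.2758486 ft/s^2 ≈ 2.276 ft/s^2 (4 s.f.).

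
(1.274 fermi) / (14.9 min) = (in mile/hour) 3.188e-18. Check: 1 fermi = 1e-15 m, so 1.274 fermi = 1.274 * 1e-15 = 1.274e-15 m. 1 min = 60 s, so 14.9 min = 14.9 * 60 = 894 s. Combine: 1.274e-15 m / 894 s = 1.4250559e-18 m/s. 1 mile/hour = 0.44704 m/s, so 1.4250559e-18 m/s = 1.4250559e-18 / 0.44704 = 3.1877593e-18 mile/hour ≈ 3.188e-18 mile/hour (4 s.f.).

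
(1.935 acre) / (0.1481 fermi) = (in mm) 1 acre = 4046.8564 m^2, so 1.935 acre = 1.935 * 4046.8564 = 7830.6672 m^2. 1 fermi = 1e-15 m, so 0.1481 fermi = 0.1481 * 1e-15 = 1.481e-16 m. Combine: 7830.6672 m^2 / 1.481e-16 m = 5.2874188e+19 m. 1 mm = 0.001 m, so 5.2874188e+19 m = 5.2874188e+19 / 0.001 = 5.2874188e+22 mm ≈ 5.287e+22 mm (4 s.f.). Final answer: 5.287e+22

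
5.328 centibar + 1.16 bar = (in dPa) 1 centibar = 1000 Pa, so 5.328 centibar = 5.328 * 1000 = 5328 Pa. 1 bar = 100000 Pa, so 1.16 bar = 1.16 * 100000 = 116000 Pa. Sum: 5328 + 116000 = 121328 Pa. 1 dPa = 0.1 Pa, so 121328 Pa = 121328 / 0.1 = 1213280 dPa ≈ 1.213e+06 dPa (4 s.f.). Final answer: 1.213e+06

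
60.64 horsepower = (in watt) 1 horsepower = 745.69987 W, so 60.64 horsepower = 60.64 * 745.69987 = 45219.24 W. 45219.24 W = 45219.24 watt ≈ 4.522e+04 watt (4 s.f.). Final answer: 4.522e+04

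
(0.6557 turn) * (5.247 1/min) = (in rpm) 3.44. Check: 1 turn = 6.2831853 rad, so 0.6557 turn = 0.6557 * 6.2831853 = 4.1198846 rad. 1 1/min = 0.016666667 Hz, so 5.247 1/min = 5.247 * 0.016666667 = 0.08745 Hz. Combine: 4.1198846 rad * 0.08745 Hz = 0.36028391 rad/s. 1 rpm = 0.10471976 rad/s, so 0.36028391 rad/s = 0.36028391 / 0.10471976 = 3.4404579 rpm ≈ 3.44 rpm (4 s.f.).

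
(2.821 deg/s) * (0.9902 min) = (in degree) 167.6. Check: 1 deg/s = 0.017453293 rad/s, so 2.821 deg/s = 2.821 * 0.017453293 = 0.049235738 rad/s. 1 min = 60 s, so 0.9902 min = 0.9902 * 60 = 59.412 s. Combine: 0.049235738 rad/s * 59.412 s = 2.9251937 rad. 1 degree = 0.017453293 rad, so 2.9251937 rad = 2.9251937 / 0.017453293 = 167.60125 degree ≈ 167.6 degree (4 s.f.).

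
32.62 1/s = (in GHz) 3.262e-08. Check: 32.62 1/s = 32.62 Hz. 1 GHz = 1e+09 Hz, so 32.62 Hz = 32.62 / 1e+09 = 3.262e-08 GHz.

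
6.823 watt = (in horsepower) 0.00915. Check: 6.823 watt = 6.823 W. 1 horsepower = 745.69987 W, so 6.823 W = 6.823 / 745.69987 = 0.0091497937 horsepower ≈ 0.00915 horsepower (4 s.f.).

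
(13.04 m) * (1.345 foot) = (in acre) 0.001321. Check: 13.04 m is already in m. 1 foot = 0.3048 m, so 1.345 foot = 1.345 * 0.3048 = 0.409956 m. Combine: 13.04 m * 0.409956 m = 5.3458262 m^2. 1 acre = 4046.8564 m^2, so 5.3458262 m^2 = 5.3458262 / 4046.8564 = 0.0013209824 acre ≈ 0.001321 acre (4 s.f.).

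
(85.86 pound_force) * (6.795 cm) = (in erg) 2.595e+08. Check: 1 pound_force = 4.4482216 N, so 85.86 pound_force = 85.86 * 4.4482216 = 381.92431 N. 1 cm = 0.01 m, so 6.795 cm = 6.795 * 0.01 = 0.06795 m. Combine: 381.92431 N * 0.06795 m = 25.951757 J. 1 erg = 1e-07 J, so 25.951757 J = 25.951757 / 1e-07 = 2.5951757e+08 erg ≈ 2.595e+08 erg (4 s.f.).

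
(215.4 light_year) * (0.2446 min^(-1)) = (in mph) 1.858e+16. Check: 1 light_year = 9.4607305e+15 m, so 215.4 light_year = 215.4 * 9.4607305e+15 = 2.0378413e+18 m. 1 min^(-1) = 0.016666667 Hz, so 0.2446 min^(-1) = 0.2446 * 0.016666667 = 0.0040766667 Hz. Combine: 2.0378413e+18 m * 0.0040766667 Hz = 8.3075999e+15 m/s. 1 mph = 0.44704 m/s, so 8.3075999e+15 m/s = 8.3075999e+15 / 0.44704 = 1.8583572e+16 mph ≈ 1.858e+16 mph (4 s.f.).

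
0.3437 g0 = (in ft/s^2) 11.06. Check: 1 g0 = 9.80665 m/s^2, so 0.3437 g0 = 0.3437 * 9.80665 = 3.3705456 m/s^2. 1 ft/s^2 = 0.3048 m/s^2, so 3.3705456 m/s^2 = 3.3705456 / 0.3048 = 11.05822 ft/s^2 ≈ 11.06 ft/s^2 (4 s.f.).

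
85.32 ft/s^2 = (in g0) 2.652. Check: 1 ft/s^2 = 0.3048 m/s^2, so 85.32 ft/s^2 = 85.32 * 0.3048 = 26.005536 m/s^2. 1 g0 = 9.80665 m/s^2, so 26.005536 m/s^2 = 26.005536 / 9.80665 = 2.6518267 g0 ≈ 2.652 g0 (4 s.f.).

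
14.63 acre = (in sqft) 1 acre = 4046.8564 m^2, so 14.63 acre = 14.63 * 4046.8564 = 59205.509 m^2. 1 sqft = 0.09290304 m^2, so 59205.509 m^2 = 59205.509 / 0.09290304 = 637282.8 sqft ≈ 6.373e+05 sqft (4 s.f.). Final answer: 6.373e+05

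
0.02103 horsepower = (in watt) 15.68. Check: 1 horsepower = 745.69987 W, so 0.02103 horsepower = 0.02103 * 745.69987 = 15.682068 W. 15.682068 W = 15.682068 watt ≈ 15.68 watt (4 s.f.).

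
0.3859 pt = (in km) 1.361e-07. Check: 1 pt = 0.00035277778 m, so 0.3859 pt = 0.3859 * 0.00035277778 = 0.00013613694 m. 1 km = 1000 m, so 0.00013613694 m = 0.00013613694 / 1000 = 1.3613694e-07 km ≈ 1.361e-07 km (4 s.f.).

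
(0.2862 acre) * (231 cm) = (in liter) 2.675e+06. Check: 1 acre = 4046.8564 m^2, so 0.2862 acre = 0.2862 * 4046.8564 = 1158.2103 m^2. 1 cm = 0.01 m, so 231 cm = 231 * 0.01 = 2.31 m. Combine: 1158.2103 m^2 * 2.31 m = 2675.4658 m^3. 1 liter = 0.001 m^3, so 2675.4658 m^3 = 2675.4658 / 0.001 = 2675465.8 liter ≈ 2.675e+06 liter (4 s.f.).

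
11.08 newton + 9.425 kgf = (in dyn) 1.035e+07. Check: 11.08 newton = 11.08 N. 1 kgf = 9.80665 N, so 9.425 kgf = 9.425 * 9.80665 = 92.427676 N. Sum: 11.08 + 92.427676 = 103.50768 N. 1 dyn = 1e-05 N, so 103.50768 N = 103.50768 / 1e-05 = 10350768 dyn ≈ 1.035e+07 dyn (4 s.f.).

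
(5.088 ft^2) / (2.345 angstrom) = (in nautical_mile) 1.088e+06. Check: 1 ft^2 = 0.09290304 m^2, so 5.088 ft^2 = 5.088 * 0.09290304 = 0.47269067 m^2. 1 angstrom = 1e-10 m, so 2.345 angstrom = 2.345 * 1e-10 = 2.345e-10 m. Combine: 0.47269067 m^2 / 2.345e-10 m = 2.0157385e+09 m. 1 nautical_mile = 1852 m, so 2.0157385e+09 m = 2.0157385e+09 / 1852 = 1088411.7 nautical_mile ≈ 1.088e+06 nautical_mile (4 s.f.).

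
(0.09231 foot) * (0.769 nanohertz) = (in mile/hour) 4.84e-11. Check: 1 foot = 0.3048 m, so 0.09231 foot = 0.09231 * 0.3048 = 0.028136088 m. 1 nanohertz = 1e-09 Hz, so 0.769 nanohertz = 0.769 * 1e-09 = 7.69e-10 Hz. Combine: 0.028136088 m * 7.69e-10 Hz = 2.1636652e-11 m/s. 1 mile/hour = 0.44704 m/s, so 2.1636652e-11 m/s = 2.1636652e-11 / 0.44704 = 4.8399811e-11 mile/hour ≈ 4.84e-11 mile/hour (4 s.f.).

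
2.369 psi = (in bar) 0.1633. Check: 1 psi = 6894.7573 Pa, so 2.369 psi = 2.369 * 6894.7573 = 16333.68 Pa. 1 bar = 100000 Pa, so 16333.68 Pa = 16333.68 / 100000 = 0.1633368 bar ≈ 0.1633 bar (4 s.f.).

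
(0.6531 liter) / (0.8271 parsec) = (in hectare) 2.559e-24. Check: 1 liter = 0.001 m^3, so 0.6531 liter = 0.6531 * 0.001 = 0.0006531 m^3. 1 parsec = 3.0856776e+16 m, so 0.8271 parsec = 0.8271 * 3.0856776e+16 = 2.5521639e+16 m. Combine: 0.0006531 m^3 / 2.5521639e+16 m = 2.5590049e-20 m^2. 1 hectare = 10000 m^2, so 2.5590049e-20 m^2 = 2.5590049e-20 / 10000 = 2.5590049e-24 hectare ≈ 2.559e-24 hectare (4 s.f.).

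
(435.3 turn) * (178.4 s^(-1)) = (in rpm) 1 turn = 6.2831853 rad, so 435.3 turn = 435.3 * 6.2831853 = 2735.0706 rad. 178.4 s^(-1) = 178.4 Hz. Combine: 2735.0706 rad * 178.4 Hz = 487936.59 rad/s. 1 rpm = 0.10471976 rad/s, so 487936.59 rad/s = 487936.59 / 0.10471976 = 4659451.2 rpm ≈ 4.659e+06 rpm (4 s.f.). Final answer: 4.659e+06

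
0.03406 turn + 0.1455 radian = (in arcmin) 1236. Check: 1 turn = 6.2831853 rad, so 0.03406 turn = 0.03406 * 6.2831853 = 0.21400529 rad. 0.1455 radian = 0.1455 rad. Sum: 0.21400529 + 0.1455 = 0.35950529 rad. 1 arcmin = 0.00029088821 rad, so 0.35950529 rad = 0.35950529 / 0.00029088821 = 1235.8882 arcmin ≈ 1236 arcmin (4 s.f.).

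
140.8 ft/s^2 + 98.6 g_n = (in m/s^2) 1010. Check: 1 ft/s^2 = 0.3048 m/s^2, so 140.8 ft/s^2 = 140.8 * 0.3048 = 42.91584 m/s^2. 1 g_n = 9.80665 m/s^2, so 98.6 g_n = 98.6 * 9.80665 = 966.93569 m/s^2. Sum: 42.91584 + 966.93569 = 1009.8515 m/s^2. Result: 1009.8515 m/s^2 ≈ 1010 m/s^2 (4 s.f.).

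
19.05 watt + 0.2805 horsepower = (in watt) 228.2. Check: 19.05 watt = 19.05 W. 1 horsepower = 745.69987 W, so 0.2805 horsepower = 0.2805 * 745.69987 = 209.16881 W. Sum: 19.05 + 209.16881 = 228.21881 W. 228.21881 W = 228.21881 watt ≈ 228.2 watt (4 s.f.).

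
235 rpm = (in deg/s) 1 rpm = 0.10471976 rad/s, so 235 rpm = 235 * 0.10471976 = 24.609142 rad/s. 1 deg/s = 0.017453293 rad/s, so 24.609142 rad/s = 24.609142 / 0.017453293 = 1410 deg/s. Final answer: 1410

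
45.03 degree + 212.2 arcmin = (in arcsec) 1 degree = 0.017453293 rad, so 45.03 degree = 45.03 * 0.017453293 = 0.78592176 rad. 1 arcmin = 0.00029088821 rad, so 212.2 arcmin = 212.2 * 0.00029088821 = 0.061726478 rad. Sum: 0.78592176 + 0.061726478 = 0.84764824 rad. 1 arcsec = 4.8481368e-06 rad, so 0.84764824 rad = 0.84764824 / 4.8481368e-06 = 174840 arcsec ≈ 1.748e+05 arcsec (4 s.f.). Final answer: 1.748e+05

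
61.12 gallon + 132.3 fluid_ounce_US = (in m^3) 0.2353. Check: 1 gallon = 0.0037854118 m^3, so 61.12 gallon = 61.12 * 0.0037854118 = 0.23136437 m^3. 1 fluid_ounce_US = 2.957353e-05 m^3, so 132.3 fluid_ounce_US = 132.3 * 2.957353e-05 = 0.003912578 m^3. Sum: 0.23136437 + 0.003912578 = 0.23527695 m^3. Result: 0.23527695 m^3 ≈ 0.2353 m^3 (4 s.f.).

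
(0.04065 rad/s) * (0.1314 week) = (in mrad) 0.04065 rad/s is already in rad/s. 1 week = 604800 s, so 0.1314 week = 0.1314 * 604800 = 79470.72 s. Combine: 0.04065 rad/s * 79470.72 s = 3230.4848 rad. 1 mrad = 0.001 rad, so 3230.4848 rad = 3230.4848 / 0.001 = 3230484.8 mrad ≈ 3.23e+06 mrad (4 s.f.). Final answer: 3.23e+06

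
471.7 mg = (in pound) 0.00104. Check: 1 mg = 1e-06 kg, so 471.7 mg = 471.7 * 1e-06 = 0.0004717 kg. 1 pound = 0.45359237 kg, so 0.0004717 kg = 0.0004717 / 0.45359237 = 0.0010399205 pound ≈ 0.00104 pound (4 s.f.).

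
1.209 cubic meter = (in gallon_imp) 1.209 cubic meter = 1.209 m^3. 1 gallon_imp = 0.00454609 m^3, so 1.209 m^3 = 1.209 / 0.00454609 = 265.94282 gallon_imp ≈ 265.9 gallon_imp (4 s.f.). Final answer: 265.9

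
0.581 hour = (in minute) 1 hour = 3600 s, so 0.581 hour = 0.581 * 3600 = 2091.6 s. 1 minute = 60 s, so 2091.6 s = 2091.6 / 60 = 34.86 minute. Final answer: 34.86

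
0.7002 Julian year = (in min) 1 Julian year = 31557600 s, so 0.7002 Julian year = 0.7002 * 31557600 = 22096632 s. 1 min = 60 s, so 22096632 s = 22096632 / 60 = 368277.19 min ≈ 3.683e+05 min (4 s.f.). Final answer: 3.683e+05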